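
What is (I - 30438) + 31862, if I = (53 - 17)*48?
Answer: 3152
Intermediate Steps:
I = 1728 (I = 36*48 = 1728)
(I - 30438) + 31862 = (1728 - 30438) + 31862 = -28710 + 31862 = 3152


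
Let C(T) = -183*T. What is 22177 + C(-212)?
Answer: 60973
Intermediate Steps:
22177 + C(-212) = 22177 - 183*(-212) = 22177 + 38796 = 60973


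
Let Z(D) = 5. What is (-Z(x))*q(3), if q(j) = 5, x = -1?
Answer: -25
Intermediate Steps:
(-Z(x))*q(3) = -1*5*5 = -5*5 = -25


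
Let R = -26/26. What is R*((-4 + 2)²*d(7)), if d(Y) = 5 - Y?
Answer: 8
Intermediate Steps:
R = -1 (R = -26*1/26 = -1)
R*((-4 + 2)²*d(7)) = -(-4 + 2)²*(5 - 1*7) = -(-2)²*(5 - 7) = -4*(-2) = -1*(-8) = 8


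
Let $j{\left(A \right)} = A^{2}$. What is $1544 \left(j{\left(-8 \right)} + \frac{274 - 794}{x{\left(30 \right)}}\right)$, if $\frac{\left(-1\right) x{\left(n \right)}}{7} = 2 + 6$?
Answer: $\frac{792072}{7} \approx 1.1315 \cdot 10^{5}$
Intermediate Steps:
$x{\left(n \right)} = -56$ ($x{\left(n \right)} = - 7 \left(2 + 6\right) = \left(-7\right) 8 = -56$)
$1544 \left(j{\left(-8 \right)} + \frac{274 - 794}{x{\left(30 \right)}}\right) = 1544 \left(\left(-8\right)^{2} + \frac{274 - 794}{-56}\right) = 1544 \left(64 + \left(274 - 794\right) \left(- \frac{1}{56}\right)\right) = 1544 \left(64 - - \frac{65}{7}\right) = 1544 \left(64 + \frac{65}{7}\right) = 1544 \cdot \frac{513}{7} = \frac{792072}{7}$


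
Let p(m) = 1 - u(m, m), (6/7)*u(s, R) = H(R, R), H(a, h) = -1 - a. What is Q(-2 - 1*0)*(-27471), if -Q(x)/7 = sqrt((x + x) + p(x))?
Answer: 320495*I*sqrt(6)/2 ≈ 3.9252e+5*I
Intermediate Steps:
u(s, R) = -7/6 - 7*R/6 (u(s, R) = 7*(-1 - R)/6 = -7/6 - 7*R/6)
p(m) = 13/6 + 7*m/6 (p(m) = 1 - (-7/6 - 7*m/6) = 1 + (7/6 + 7*m/6) = 13/6 + 7*m/6)
Q(x) = -7*sqrt(13/6 + 19*x/6) (Q(x) = -7*sqrt((x + x) + (13/6 + 7*x/6)) = -7*sqrt(2*x + (13/6 + 7*x/6)) = -7*sqrt(13/6 + 19*x/6))
Q(-2 - 1*0)*(-27471) = -7*sqrt(78 + 114*(-2 - 1*0))/6*(-27471) = -7*sqrt(78 + 114*(-2 + 0))/6*(-27471) = -7*sqrt(78 + 114*(-2))/6*(-27471) = -7*sqrt(78 - 228)/6*(-27471) = -35*I*sqrt(6)/6*(-27471) = 320495*I*sqrt(6)/2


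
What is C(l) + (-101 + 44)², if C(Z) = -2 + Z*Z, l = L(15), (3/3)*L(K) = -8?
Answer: 3311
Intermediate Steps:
L(K) = -8
l = -8
C(Z) = -2 + Z²
C(l) + (-101 + 44)² = (-2 + (-8)²) + (-101 + 44)² = (-2 + 64) + (-57)² = 62 + 3249 = 3311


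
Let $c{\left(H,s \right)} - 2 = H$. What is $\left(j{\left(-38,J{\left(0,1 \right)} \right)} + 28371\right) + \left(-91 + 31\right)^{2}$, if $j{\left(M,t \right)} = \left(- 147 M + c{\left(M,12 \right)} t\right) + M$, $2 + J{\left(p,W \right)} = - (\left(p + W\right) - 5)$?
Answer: $37447$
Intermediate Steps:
$c{\left(H,s \right)} = 2 + H$
$J{\left(p,W \right)} = 3 - W - p$ ($J{\left(p,W \right)} = -2 - \left(\left(p + W\right) - 5\right) = -2 - \left(\left(W + p\right) - 5\right) = -2 - \left(-5 + W + p\right) = 3 - W - p$)
$j{\left(M,t \right)} = - 146 M + t \left(2 + M\right)$ ($j{\left(M,t \right)} = \left(- 147 M + \left(2 + M\right) t\right) + M = \left(- 147 M + t \left(2 + M\right)\right) + M = - 146 M + t \left(2 + M\right)$)
$\left(j{\left(-38,J{\left(0,1 \right)} \right)} + 28371\right) + \left(-91 + 31\right)^{2} = \left(\left(\left(-146\right) \left(-38\right) + \left(3 - 1 - 0\right) \left(2 - 38\right)\right) + 28371\right) + \left(-91 + 31\right)^{2} = \left(\left(5548 + \left(3 - 1 + 0\right) \left(-36\right)\right) + 28371\right) + \left(-60\right)^{2} = \left(\left(5548 + 2 \left(-36\right)\right) + 28371\right) + 3600 = \left(\left(5548 - 72\right) + 28371\right) + 3600 = \left(5476 + 28371\right) + 3600 = 33847 + 3600 = 37447$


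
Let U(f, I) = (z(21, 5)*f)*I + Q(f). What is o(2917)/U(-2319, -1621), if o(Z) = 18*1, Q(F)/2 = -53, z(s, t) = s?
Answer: 18/78940973 ≈ 2.2802e-7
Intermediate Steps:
Q(F) = -106 (Q(F) = 2*(-53) = -106)
o(Z) = 18
U(f, I) = -106 + 21*I*f (U(f, I) = (21*f)*I - 106 = 21*I*f - 106 = -106 + 21*I*f)
o(2917)/U(-2319, -1621) = 18/(-106 + 21*(-1621)*(-2319)) = 18/(-106 + 78941079) = 18/78940973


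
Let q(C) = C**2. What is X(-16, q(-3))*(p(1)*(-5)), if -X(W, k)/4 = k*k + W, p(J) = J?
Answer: 1300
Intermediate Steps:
X(W, k) = -4*W - 4*k**2 (X(W, k) = -4*(k*k + W) = -4*(k**2 + W) = -4*(W + k**2) = -4*W - 4*k**2)
X(-16, q(-3))*(p(1)*(-5)) = (-4*(-16) - 4*((-3)**2)**2)*(1*(-5)) = (64 - 4*9**2)*(-5) = (64 - 4*81)*(-5) = (64 - 324)*(-5) = -260*(-5) = 1300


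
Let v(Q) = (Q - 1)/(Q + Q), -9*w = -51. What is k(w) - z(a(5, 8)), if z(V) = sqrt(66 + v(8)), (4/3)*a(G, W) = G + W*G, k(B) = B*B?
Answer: 289/9 - sqrt(1063)/4 ≈ 23.960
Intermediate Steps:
w = 17/3 (w = -1/9*(-51) = 17/3 ≈ 5.6667)
v(Q) = (-1 + Q)/(2*Q) (v(Q) = (-1 + Q)/((2*Q)) = (-1 + Q)*(1/(2*Q)) = (-1 + Q)/(2*Q))
k(B) = B**2
a(G, W) = 3*G/4 + 3*G*W/4 (a(G, W) = 3*(G + W*G)/4 = 3*(G + G*W)/4 = 3*G/4 + 3*G*W/4)
z(V) = sqrt(1063)/4 (z(V) = sqrt(66 + (1/2)*(-1 + 8)/8) = sqrt(66 + (1/2)*(1/8)*7) = sqrt(66 + 7/16) = sqrt(1063/16) = sqrt(1063)/4)
k(w) - z(a(5, 8)) = (17/3)**2 - sqrt(1063)/4 = 289/9 - sqrt(1063)/4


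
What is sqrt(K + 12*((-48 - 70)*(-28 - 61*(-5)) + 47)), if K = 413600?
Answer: 2*sqrt(5483) ≈ 148.09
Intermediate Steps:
sqrt(K + 12*((-48 - 70)*(-28 - 61*(-5)) + 47)) = sqrt(413600 + 12*((-48 - 70)*(-28 - 61*(-5)) + 47)) = sqrt(413600 + 12*(-118*(-28 + 305) + 47)) = sqrt(413600 + 12*(-118*277 + 47)) = sqrt(413600 + 12*(-32686 + 47)) = sqrt(413600 + 12*(-32639)) = sqrt(413600 - 391668) = sqrt(21932) = 2*sqrt(5483)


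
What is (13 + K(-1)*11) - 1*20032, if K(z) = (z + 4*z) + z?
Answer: -20085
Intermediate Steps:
K(z) = 6*z (K(z) = 5*z + z = 6*z)
(13 + K(-1)*11) - 1*20032 = (13 + (6*(-1))*11) - 1*20032 = (13 - 6*11) - 20032 = (13 - 66) - 20032 = -53 - 20032 = -20085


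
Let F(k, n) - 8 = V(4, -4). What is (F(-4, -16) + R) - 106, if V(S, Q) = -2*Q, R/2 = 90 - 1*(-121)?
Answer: 332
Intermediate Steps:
R = 422 (R = 2*(90 - 1*(-121)) = 2*(90 + 121) = 2*211 = 422)
F(k, n) = 16 (F(k, n) = 8 - 2*(-4) = 8 + 8 = 16)
(F(-4, -16) + R) - 106 = (16 + 422) - 106 = 438 - 106 = 332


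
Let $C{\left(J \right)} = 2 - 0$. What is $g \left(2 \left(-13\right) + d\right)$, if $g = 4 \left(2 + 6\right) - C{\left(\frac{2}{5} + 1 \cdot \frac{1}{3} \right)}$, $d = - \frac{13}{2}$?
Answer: $-975$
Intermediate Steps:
$d = - \frac{13}{2}$ ($d = \left(-13\right) \frac{1}{2} = - \frac{13}{2} \approx -6.5$)
$C{\left(J \right)} = 2$ ($C{\left(J \right)} = 2 + 0 = 2$)
$g = 30$ ($g = 4 \left(2 + 6\right) - 2 = 4 \cdot 8 - 2 = 32 - 2 = 30$)
$g \left(2 \left(-13\right) + d\right) = 30 \left(2 \left(-13\right) - \frac{13}{2}\right) = 30 \left(-26 - \frac{13}{2}\right) = 30 \left(- \frac{65}{2}\right) = -975$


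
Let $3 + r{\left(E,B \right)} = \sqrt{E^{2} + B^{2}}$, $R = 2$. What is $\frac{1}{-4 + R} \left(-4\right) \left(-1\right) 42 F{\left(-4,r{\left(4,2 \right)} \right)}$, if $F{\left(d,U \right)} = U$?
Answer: $252 - 168 \sqrt{5} \approx -123.66$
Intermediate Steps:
$r{\left(E,B \right)} = -3 + \sqrt{B^{2} + E^{2}}$ ($r{\left(E,B \right)} = -3 + \sqrt{E^{2} + B^{2}} = -3 + \sqrt{B^{2} + E^{2}}$)
$\frac{1}{-4 + R} \left(-4\right) \left(-1\right) 42 F{\left(-4,r{\left(4,2 \right)} \right)} = \frac{1}{-4 + 2} \left(-4\right) \left(-1\right) 42 \left(-3 + \sqrt{2^{2} + 4^{2}}\right) = \frac{1}{-2} \left(-4\right) \left(-1\right) 42 \left(-3 + \sqrt{4 + 16}\right) = \left(- \frac{1}{2}\right) \left(-4\right) \left(-1\right) 42 \left(-3 + \sqrt{20}\right) = 2 \left(-1\right) 42 \left(-3 + 2 \sqrt{5}\right) = \left(-2\right) 42 \left(-3 + 2 \sqrt{5}\right) = - 84 \left(-3 + 2 \sqrt{5}\right) = 252 - 168 \sqrt{5}$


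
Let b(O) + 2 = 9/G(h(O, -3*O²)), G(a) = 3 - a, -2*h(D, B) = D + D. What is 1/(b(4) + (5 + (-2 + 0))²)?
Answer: 7/58 ≈ 0.12069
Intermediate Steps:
h(D, B) = -D (h(D, B) = -(D + D)/2 = -D)
b(O) = -2 + 9/(3 + O) (b(O) = -2 + 9/(3 - (-1)*O) = -2 + 9/(3 + O))
1/(b(4) + (5 + (-2 + 0))²) = 1/((3 - 2*4)/(3 + 4) + (5 + (-2 + 0))²) = 1/((3 - 8)/7 + (5 - 2)²) = 1/((⅐)*(-5) + 3²) = 1/(-5/7 + 9) = 1/(58/7) = 7/58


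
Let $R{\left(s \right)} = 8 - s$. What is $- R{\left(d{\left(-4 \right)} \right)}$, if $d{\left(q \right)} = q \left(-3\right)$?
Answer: $4$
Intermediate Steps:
$d{\left(q \right)} = - 3 q$
$- R{\left(d{\left(-4 \right)} \right)} = - (8 - \left(-3\right) \left(-4\right)) = - (8 - 12) = \left(-1\right) \left(-4\right) = 4$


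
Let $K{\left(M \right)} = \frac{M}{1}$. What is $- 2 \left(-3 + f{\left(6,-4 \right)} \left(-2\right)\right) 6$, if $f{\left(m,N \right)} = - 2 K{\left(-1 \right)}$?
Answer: $84$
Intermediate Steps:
$K{\left(M \right)} = M$ ($K{\left(M \right)} = M 1 = M$)
$f{\left(m,N \right)} = 2$ ($f{\left(m,N \right)} = \left(-2\right) \left(-1\right) = 2$)
$- 2 \left(-3 + f{\left(6,-4 \right)} \left(-2\right)\right) 6 = - 2 \left(-3 + 2 \left(-2\right)\right) 6 = - 2 \left(-3 - 4\right) 6 = \left(-2\right) \left(-7\right) 6 = 14 \cdot 6 = 84$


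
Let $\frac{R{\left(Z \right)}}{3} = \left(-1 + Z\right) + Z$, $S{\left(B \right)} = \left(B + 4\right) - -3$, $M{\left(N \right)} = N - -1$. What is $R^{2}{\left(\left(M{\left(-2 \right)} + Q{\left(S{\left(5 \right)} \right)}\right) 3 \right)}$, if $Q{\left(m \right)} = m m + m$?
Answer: $7767369$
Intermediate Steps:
$M{\left(N \right)} = 1 + N$ ($M{\left(N \right)} = N + 1 = 1 + N$)
$S{\left(B \right)} = 7 + B$ ($S{\left(B \right)} = \left(4 + B\right) + 3 = 7 + B$)
$Q{\left(m \right)} = m + m^{2}$ ($Q{\left(m \right)} = m^{2} + m = m + m^{2}$)
$R{\left(Z \right)} = -3 + 6 Z$ ($R{\left(Z \right)} = 3 \left(\left(-1 + Z\right) + Z\right) = 3 \left(-1 + 2 Z\right) = -3 + 6 Z$)
$R^{2}{\left(\left(M{\left(-2 \right)} + Q{\left(S{\left(5 \right)} \right)}\right) 3 \right)} = \left(-3 + 6 \left(\left(1 - 2\right) + \left(7 + 5\right) \left(1 + \left(7 + 5\right)\right)\right) 3\right)^{2} = \left(-3 + 6 \left(-1 + 12 \left(1 + 12\right)\right) 3\right)^{2} = \left(-3 + 6 \left(-1 + 12 \cdot 13\right) 3\right)^{2} = \left(-3 + 6 \left(-1 + 156\right) 3\right)^{2} = \left(-3 + 6 \cdot 155 \cdot 3\right)^{2} = \left(-3 + 6 \cdot 465\right)^{2} = \left(-3 + 2790\right)^{2} = 2787^{2} = 7767369$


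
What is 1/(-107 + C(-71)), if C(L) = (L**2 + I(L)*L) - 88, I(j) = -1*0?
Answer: 1/4846 ≈ 0.00020636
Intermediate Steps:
I(j) = 0
C(L) = -88 + L**2 (C(L) = (L**2 + 0*L) - 88 = (L**2 + 0) - 88 = L**2 - 88 = -88 + L**2)
1/(-107 + C(-71)) = 1/(-107 + (-88 + (-71)**2)) = 1/(-107 + (-88 + 5041)) = 1/(-107 + 4953) = 1/4846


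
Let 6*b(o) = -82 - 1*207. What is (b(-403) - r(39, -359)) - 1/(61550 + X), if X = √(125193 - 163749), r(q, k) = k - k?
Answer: (-2601*√119 + 8893978*I)/(6*(-30775*I + 9*√119)) ≈ -48.167 + 5.1863e-8*I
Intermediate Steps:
r(q, k) = 0
X = 18*I*√119 (X = √(-38556) = 18*I*√119 ≈ 196.36*I)
b(o) = -289/6 (b(o) = (-82 - 1*207)/6 = (-82 - 207)/6 = (⅙)*(-289) = -289/6)
(b(-403) - r(39, -359)) - 1/(61550 + X) = (-289/6 - 1*0) - 1/(61550 + 18*I*√119) = (-289/6 + 0) - 1/(61550 + 18*I*√119) = -289/6 - 1/(61550 + 18*I*√119)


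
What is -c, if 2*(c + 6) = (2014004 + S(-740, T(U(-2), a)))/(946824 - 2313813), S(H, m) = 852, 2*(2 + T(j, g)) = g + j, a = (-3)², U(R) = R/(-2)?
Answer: 9209362/1366989 ≈ 6.7370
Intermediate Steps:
U(R) = -R/2 (U(R) = R*(-½) = -R/2)
a = 9
T(j, g) = -2 + g/2 + j/2 (T(j, g) = -2 + (g + j)/2 = -2 + (g/2 + j/2) = -2 + g/2 + j/2)
c = -9209362/1366989 (c = -6 + ((2014004 + 852)/(946824 - 2313813))/2 = -6 + (2014856/(-1366989))/2 = -6 + (2014856*(-1/1366989))/2 = -6 + (½)*(-2014856/1366989) = -6 - 1007428/1366989 = -9209362/1366989 ≈ -6.7370)
-c = -1*(-9209362/1366989) = 9209362/1366989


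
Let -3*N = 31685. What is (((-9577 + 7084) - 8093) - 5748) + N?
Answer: -80687/3 ≈ -26896.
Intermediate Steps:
N = -31685/3 (N = -⅓*31685 = -31685/3 ≈ -10562.)
(((-9577 + 7084) - 8093) - 5748) + N = (((-9577 + 7084) - 8093) - 5748) - 31685/3 = ((-2493 - 8093) - 5748) - 31685/3 = (-10586 - 5748) - 31685/3 = -16334 - 31685/3 = -80687/3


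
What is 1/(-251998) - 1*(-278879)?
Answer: 70276950241/251998 ≈ 2.7888e+5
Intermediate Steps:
1/(-251998) - 1*(-278879) = -1/251998 + 278879 = 70276950241/251998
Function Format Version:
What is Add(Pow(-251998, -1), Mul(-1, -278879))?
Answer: Rational(70276950241, 251998) ≈ 2.7888e+5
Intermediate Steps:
Add(Pow(-251998, -1), Mul(-1, -278879)) = Add(Rational(-1, 251998), 278879) = Rational(70276950241, 251998)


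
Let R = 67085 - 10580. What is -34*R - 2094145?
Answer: -4015315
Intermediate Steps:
R = 56505
-34*R - 2094145 = -34*56505 - 2094145 = -1921170 - 2094145 = -4015315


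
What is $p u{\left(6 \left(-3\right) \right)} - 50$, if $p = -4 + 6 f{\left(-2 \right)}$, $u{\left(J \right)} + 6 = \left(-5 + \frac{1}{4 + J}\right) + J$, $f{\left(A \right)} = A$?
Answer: $\frac{2906}{7} \approx 415.14$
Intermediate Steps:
$u{\left(J \right)} = -11 + J + \frac{1}{4 + J}$ ($u{\left(J \right)} = -6 - \left(5 - J - \frac{1}{4 + J}\right) = -6 + \left(-5 + J + \frac{1}{4 + J}\right) = -11 + J + \frac{1}{4 + J}$)
$p = -16$ ($p = -4 + 6 \left(-2\right) = -4 - 12 = -16$)
$p u{\left(6 \left(-3\right) \right)} - 50 = - 16 \frac{-43 + \left(6 \left(-3\right)\right)^{2} - 7 \cdot 6 \left(-3\right)}{4 + 6 \left(-3\right)} - 50 = - 16 \frac{-43 + \left(-18\right)^{2} - -126}{4 - 18} - 50 = - 16 \frac{-43 + 324 + 126}{-14} - 50 = - 16 \left(\left(- \frac{1}{14}\right) 407\right) - 50 = \left(-16\right) \left(- \frac{407}{14}\right) - 50 = \frac{3256}{7} - 50 = \frac{2906}{7}$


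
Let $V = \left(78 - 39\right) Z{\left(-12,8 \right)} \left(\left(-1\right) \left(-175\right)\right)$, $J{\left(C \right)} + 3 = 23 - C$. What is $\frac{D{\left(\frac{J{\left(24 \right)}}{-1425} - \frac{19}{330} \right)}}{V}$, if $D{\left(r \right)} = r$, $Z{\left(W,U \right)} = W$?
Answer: $\frac{1717}{2567565000} \approx 6.6873 \cdot 10^{-7}$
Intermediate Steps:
$J{\left(C \right)} = 20 - C$ ($J{\left(C \right)} = -3 - \left(-23 + C\right) = 20 - C$)
$V = -81900$ ($V = \left(78 - 39\right) \left(-12\right) \left(\left(-1\right) \left(-175\right)\right) = \left(78 - 39\right) \left(-12\right) 175 = 39 \left(-12\right) 175 = \left(-468\right) 175 = -81900$)
$\frac{D{\left(\frac{J{\left(24 \right)}}{-1425} - \frac{19}{330} \right)}}{V} = \frac{\frac{20 - 24}{-1425} - \frac{19}{330}}{-81900} = \left(\left(20 - 24\right) \left(- \frac{1}{1425}\right) - \frac{19}{330}\right) \left(- \frac{1}{81900}\right) = \left(\left(-4\right) \left(- \frac{1}{1425}\right) - \frac{19}{330}\right) \left(- \frac{1}{81900}\right) = \left(\frac{4}{1425} - \frac{19}{330}\right) \left(- \frac{1}{81900}\right) = \left(- \frac{1717}{31350}\right) \left(- \frac{1}{81900}\right) = \frac{1717}{2567565000}$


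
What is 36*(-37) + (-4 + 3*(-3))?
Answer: -1345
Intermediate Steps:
36*(-37) + (-4 + 3*(-3)) = -1332 + (-4 - 9) = -1332 - 13 = -1345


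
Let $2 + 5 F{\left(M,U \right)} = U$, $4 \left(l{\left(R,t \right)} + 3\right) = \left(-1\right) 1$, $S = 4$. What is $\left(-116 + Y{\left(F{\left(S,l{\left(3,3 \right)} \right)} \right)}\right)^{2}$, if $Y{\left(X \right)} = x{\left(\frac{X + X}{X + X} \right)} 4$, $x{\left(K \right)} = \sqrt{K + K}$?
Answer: $13488 - 928 \sqrt{2} \approx 12176.0$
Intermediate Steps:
$l{\left(R,t \right)} = - \frac{13}{4}$ ($l{\left(R,t \right)} = -3 + \frac{\left(-1\right) 1}{4} = -3 + \frac{1}{4} \left(-1\right) = -3 - \frac{1}{4} = - \frac{13}{4}$)
$F{\left(M,U \right)} = - \frac{2}{5} + \frac{U}{5}$
$x{\left(K \right)} = \sqrt{2} \sqrt{K}$ ($x{\left(K \right)} = \sqrt{2 K} = \sqrt{2} \sqrt{K}$)
$Y{\left(X \right)} = 4 \sqrt{2}$ ($Y{\left(X \right)} = \sqrt{2} \sqrt{\frac{X + X}{X + X}} 4 = \sqrt{2} \sqrt{\frac{2 X}{2 X}} 4 = \sqrt{2} \sqrt{2 X \frac{1}{2 X}} 4 = \sqrt{2} \sqrt{1} \cdot 4 = \sqrt{2} \cdot 1 \cdot 4 = \sqrt{2} \cdot 4 = 4 \sqrt{2}$)
$\left(-116 + Y{\left(F{\left(S,l{\left(3,3 \right)} \right)} \right)}\right)^{2} = \left(-116 + 4 \sqrt{2}\right)^{2}$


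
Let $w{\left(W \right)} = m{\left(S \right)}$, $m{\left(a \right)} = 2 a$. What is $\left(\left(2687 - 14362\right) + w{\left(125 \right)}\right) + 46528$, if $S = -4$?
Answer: $34845$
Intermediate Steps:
$w{\left(W \right)} = -8$ ($w{\left(W \right)} = 2 \left(-4\right) = -8$)
$\left(\left(2687 - 14362\right) + w{\left(125 \right)}\right) + 46528 = \left(\left(2687 - 14362\right) - 8\right) + 46528 = \left(-11675 - 8\right) + 46528 = -11683 + 46528 = 34845$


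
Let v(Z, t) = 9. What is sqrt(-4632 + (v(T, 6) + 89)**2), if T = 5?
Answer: 2*sqrt(1243) ≈ 70.512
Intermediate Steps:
sqrt(-4632 + (v(T, 6) + 89)**2) = sqrt(-4632 + (9 + 89)**2) = sqrt(-4632 + 98**2) = sqrt(-4632 + 9604) = sqrt(4972) = 2*sqrt(1243)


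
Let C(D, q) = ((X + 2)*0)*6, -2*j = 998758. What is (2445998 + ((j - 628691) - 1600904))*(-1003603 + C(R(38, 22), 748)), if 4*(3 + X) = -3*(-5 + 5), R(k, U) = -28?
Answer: 283995562528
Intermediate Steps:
j = -499379 (j = -½*998758 = -499379)
X = -3 (X = -3 + (-3*(-5 + 5))/4 = -3 + (-3*0)/4 = -3 + (¼)*0 = -3 + 0 = -3)
C(D, q) = 0 (C(D, q) = ((-3 + 2)*0)*6 = -1*0*6 = 0*6 = 0)
(2445998 + ((j - 628691) - 1600904))*(-1003603 + C(R(38, 22), 748)) = (2445998 + ((-499379 - 628691) - 1600904))*(-1003603 + 0) = (2445998 + (-1128070 - 1600904))*(-1003603) = (2445998 - 2728974)*(-1003603) = -282976*(-1003603) = 283995562528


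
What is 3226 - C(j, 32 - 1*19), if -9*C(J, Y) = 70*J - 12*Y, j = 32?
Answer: 31118/9 ≈ 3457.6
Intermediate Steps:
C(J, Y) = -70*J/9 + 4*Y/3 (C(J, Y) = -(70*J - 12*Y)/9 = -(-12*Y + 70*J)/9 = -70*J/9 + 4*Y/3)
3226 - C(j, 32 - 1*19) = 3226 - (-70/9*32 + 4*(32 - 1*19)/3) = 3226 - (-2240/9 + 4*(32 - 19)/3) = 3226 - (-2240/9 + (4/3)*13) = 3226 - (-2240/9 + 52/3) = 3226 - 1*(-2084/9) = 3226 + 2084/9 = 31118/9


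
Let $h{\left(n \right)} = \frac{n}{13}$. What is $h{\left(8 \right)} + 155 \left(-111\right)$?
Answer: $- \frac{223657}{13} \approx -17204.0$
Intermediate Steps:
$h{\left(n \right)} = \frac{n}{13}$ ($h{\left(n \right)} = n \frac{1}{13} = \frac{n}{13}$)
$h{\left(8 \right)} + 155 \left(-111\right) = \frac{1}{13} \cdot 8 + 155 \left(-111\right) = \frac{8}{13} - 17205 = - \frac{223657}{13}$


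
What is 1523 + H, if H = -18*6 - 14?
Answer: 1401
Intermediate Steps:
H = -122 (H = -108 - 14 = -122)
1523 + H = 1523 - 122 = 1401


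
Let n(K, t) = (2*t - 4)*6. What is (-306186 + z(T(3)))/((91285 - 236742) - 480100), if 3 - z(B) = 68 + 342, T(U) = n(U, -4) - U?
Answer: 306593/625557 ≈ 0.49011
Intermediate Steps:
n(K, t) = -24 + 12*t (n(K, t) = (-4 + 2*t)*6 = -24 + 12*t)
T(U) = -72 - U (T(U) = (-24 + 12*(-4)) - U = (-24 - 48) - U = -72 - U)
z(B) = -407 (z(B) = 3 - (68 + 342) = 3 - 1*410 = 3 - 410 = -407)
(-306186 + z(T(3)))/((91285 - 236742) - 480100) = (-306186 - 407)/((91285 - 236742) - 480100) = -306593/(-145457 - 480100) = -306593/(-625557) = -306593*(-1/625557) = 306593/625557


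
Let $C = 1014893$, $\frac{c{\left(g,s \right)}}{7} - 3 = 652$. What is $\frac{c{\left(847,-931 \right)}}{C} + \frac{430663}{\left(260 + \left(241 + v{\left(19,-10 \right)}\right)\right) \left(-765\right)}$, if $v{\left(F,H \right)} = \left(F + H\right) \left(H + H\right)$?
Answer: $- \frac{435950948534}{249222199545} \approx -1.7492$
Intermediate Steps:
$c{\left(g,s \right)} = 4585$ ($c{\left(g,s \right)} = 21 + 7 \cdot 652 = 21 + 4564 = 4585$)
$v{\left(F,H \right)} = 2 H \left(F + H\right)$ ($v{\left(F,H \right)} = \left(F + H\right) 2 H = 2 H \left(F + H\right)$)
$\frac{c{\left(847,-931 \right)}}{C} + \frac{430663}{\left(260 + \left(241 + v{\left(19,-10 \right)}\right)\right) \left(-765\right)} = \frac{4585}{1014893} + \frac{430663}{\left(260 + \left(241 + 2 \left(-10\right) \left(19 - 10\right)\right)\right) \left(-765\right)} = 4585 \cdot \frac{1}{1014893} + \frac{430663}{\left(260 + \left(241 + 2 \left(-10\right) 9\right)\right) \left(-765\right)} = \frac{4585}{1014893} + \frac{430663}{\left(260 + \left(241 - 180\right)\right) \left(-765\right)} = \frac{4585}{1014893} + \frac{430663}{\left(260 + 61\right) \left(-765\right)} = \frac{4585}{1014893} + \frac{430663}{321 \left(-765\right)} = \frac{4585}{1014893} + \frac{430663}{-245565} = \frac{4585}{1014893} + 430663 \left(- \frac{1}{245565}\right) = \frac{4585}{1014893} - \frac{430663}{245565} = - \frac{435950948534}{249222199545}$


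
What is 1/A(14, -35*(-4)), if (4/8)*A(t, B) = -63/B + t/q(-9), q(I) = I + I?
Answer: -90/221 ≈ -0.40724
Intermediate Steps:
q(I) = 2*I
A(t, B) = -126/B - t/9 (A(t, B) = 2*(-63/B + t/((2*(-9)))) = 2*(-63/B + t/(-18)) = 2*(-63/B + t*(-1/18)) = 2*(-63/B - t/18) = -126/B - t/9)
1/A(14, -35*(-4)) = 1/(-126/((-35*(-4))) - ⅑*14) = 1/(-126/140 - 14/9) = 1/(-126*1/140 - 14/9) = 1/(-9/10 - 14/9) = 1/(-221/90) = -90/221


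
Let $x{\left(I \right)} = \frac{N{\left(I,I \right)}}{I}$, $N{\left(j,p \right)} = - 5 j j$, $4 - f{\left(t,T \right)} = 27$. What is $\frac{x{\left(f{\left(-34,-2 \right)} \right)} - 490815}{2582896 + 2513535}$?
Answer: $- \frac{490700}{5096431} \approx -0.096283$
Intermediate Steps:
$f{\left(t,T \right)} = -23$ ($f{\left(t,T \right)} = 4 - 27 = -23$)
$N{\left(j,p \right)} = - 5 j^{2}$
$x{\left(I \right)} = - 5 I$ ($x{\left(I \right)} = \frac{\left(-5\right) I^{2}}{I} = - 5 I$)
$\frac{x{\left(f{\left(-34,-2 \right)} \right)} - 490815}{2582896 + 2513535} = \frac{\left(-5\right) \left(-23\right) - 490815}{2582896 + 2513535} = \frac{115 - 490815}{5096431} = \left(-490700\right) \frac{1}{5096431} = - \frac{490700}{5096431}$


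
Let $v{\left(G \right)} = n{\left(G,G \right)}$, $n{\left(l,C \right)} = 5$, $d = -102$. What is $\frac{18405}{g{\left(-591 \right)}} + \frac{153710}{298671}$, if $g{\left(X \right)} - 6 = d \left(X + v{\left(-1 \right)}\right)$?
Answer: $\frac{543908005}{661257594} \approx 0.82254$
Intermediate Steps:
$v{\left(G \right)} = 5$
$g{\left(X \right)} = -504 - 102 X$ ($g{\left(X \right)} = 6 - 102 \left(X + 5\right) = 6 - 102 \left(5 + X\right) = 6 - \left(510 + 102 X\right) = -504 - 102 X$)
$\frac{18405}{g{\left(-591 \right)}} + \frac{153710}{298671} = \frac{18405}{-504 - -60282} + \frac{153710}{298671} = \frac{18405}{-504 + 60282} + 153710 \cdot \frac{1}{298671} = \frac{18405}{59778} + \frac{153710}{298671} = 18405 \cdot \frac{1}{59778} + \frac{153710}{298671} = \frac{2045}{6642} + \frac{153710}{298671} = \frac{543908005}{661257594}$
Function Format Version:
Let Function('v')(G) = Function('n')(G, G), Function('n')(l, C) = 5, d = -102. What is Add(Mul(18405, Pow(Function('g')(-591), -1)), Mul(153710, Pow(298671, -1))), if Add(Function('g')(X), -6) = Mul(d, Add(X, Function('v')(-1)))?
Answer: Rational(543908005, 661257594) ≈ 0.82254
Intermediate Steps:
Function('v')(G) = 5
Function('g')(X) = Add(-504, Mul(-102, X)) (Function('g')(X) = Add(6, Mul(-102, Add(X, 5))) = Add(6, Mul(-102, Add(5, X))) = Add(6, Add(-510, Mul(-102, X))) = Add(-504, Mul(-102, X)))
Add(Mul(18405, Pow(Function('g')(-591), -1)), Mul(153710, Pow(298671, -1))) = Add(Mul(18405, Pow(Add(-504, Mul(-102, -591)), -1)), Mul(153710, Pow(298671, -1))) = Add(Mul(18405, Pow(Add(-504, 60282), -1)), Mul(153710, Rational(1, 298671))) = Add(Mul(18405, Pow(59778, -1)), Rational(153710, 298671)) = Add(Mul(18405, Rational(1, 59778)), Rational(153710, 298671)) = Add(Rational(2045, 6642), Rational(153710, 298671)) = Rational(543908005, 661257594)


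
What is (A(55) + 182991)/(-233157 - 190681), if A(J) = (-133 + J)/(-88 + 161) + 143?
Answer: -6684352/15470087 ≈ -0.43208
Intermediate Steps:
A(J) = 10306/73 + J/73 (A(J) = (-133 + J)/73 + 143 = (-133 + J)*(1/73) + 143 = (-133/73 + J/73) + 143 = 10306/73 + J/73)
(A(55) + 182991)/(-233157 - 190681) = ((10306/73 + (1/73)*55) + 182991)/(-233157 - 190681) = ((10306/73 + 55/73) + 182991)/(-423838) = (10361/73 + 182991)*(-1/423838) = (13368704/73)*(-1/423838) = -6684352/15470087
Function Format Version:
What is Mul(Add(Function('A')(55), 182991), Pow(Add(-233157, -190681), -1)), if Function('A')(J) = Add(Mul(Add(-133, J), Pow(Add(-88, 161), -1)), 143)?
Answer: Rational(-6684352, 15470087) ≈ -0.43208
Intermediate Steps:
Function('A')(J) = Add(Rational(10306, 73), Mul(Rational(1, 73), J)) (Function('A')(J) = Add(Mul(Add(-133, J), Pow(73, -1)), 143) = Add(Mul(Add(-133, J), Rational(1, 73)), 143) = Add(Add(Rational(-133, 73), Mul(Rational(1, 73), J)), 143) = Add(Rational(10306, 73), Mul(Rational(1, 73), J)))
Mul(Add(Function('A')(55), 182991), Pow(Add(-233157, -190681), -1)) = Mul(Add(Add(Rational(10306, 73), Mul(Rational(1, 73), 55)), 182991), Pow(Add(-233157, -190681), -1)) = Mul(Add(Add(Rational(10306, 73), Rational(55, 73)), 182991), Pow(-423838, -1)) = Mul(Add(Rational(10361, 73), 182991), Rational(-1, 423838)) = Mul(Rational(13368704, 73), Rational(-1, 423838)) = Rational(-6684352, 15470087)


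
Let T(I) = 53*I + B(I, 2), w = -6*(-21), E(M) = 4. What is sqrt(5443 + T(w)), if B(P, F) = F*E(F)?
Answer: sqrt(12129) ≈ 110.13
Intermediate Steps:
w = 126
B(P, F) = 4*F (B(P, F) = F*4 = 4*F)
T(I) = 8 + 53*I (T(I) = 53*I + 4*2 = 53*I + 8 = 8 + 53*I)
sqrt(5443 + T(w)) = sqrt(5443 + (8 + 53*126)) = sqrt(5443 + (8 + 6678)) = sqrt(5443 + 6686) = sqrt(12129)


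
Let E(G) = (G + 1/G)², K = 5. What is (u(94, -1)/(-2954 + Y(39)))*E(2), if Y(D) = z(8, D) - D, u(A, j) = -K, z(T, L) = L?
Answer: 125/11816 ≈ 0.010579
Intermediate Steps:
u(A, j) = -5 (u(A, j) = -1*5 = -5)
Y(D) = 0 (Y(D) = D - D = 0)
(u(94, -1)/(-2954 + Y(39)))*E(2) = (-5/(-2954 + 0))*((1 + 2²)²/2²) = (-5/(-2954))*((1 + 4)²/4) = (-5*(-1/2954))*((¼)*5²) = 5*((¼)*25)/2954 = (5/2954)*(25/4) = 125/11816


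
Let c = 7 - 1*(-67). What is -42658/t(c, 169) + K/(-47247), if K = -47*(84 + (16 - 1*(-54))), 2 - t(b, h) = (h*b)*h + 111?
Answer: 5771288600/33287448627 ≈ 0.17338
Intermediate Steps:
c = 74 (c = 7 + 67 = 74)
t(b, h) = -109 - b*h² (t(b, h) = 2 - ((h*b)*h + 111) = 2 - ((b*h)*h + 111) = 2 - (b*h² + 111) = 2 - (111 + b*h²) = 2 + (-111 - b*h²) = -109 - b*h²)
K = -7238 (K = -47*(84 + (16 + 54)) = -47*(84 + 70) = -47*154 = -7238)
-42658/t(c, 169) + K/(-47247) = -42658/(-109 - 1*74*169²) - 7238/(-47247) = -42658/(-109 - 1*74*28561) - 7238*(-1/47247) = -42658/(-109 - 2113514) + 7238/47247 = -42658/(-2113623) + 7238/47247 = -42658*(-1/2113623) + 7238/47247 = 42658/2113623 + 7238/47247 = 5771288600/33287448627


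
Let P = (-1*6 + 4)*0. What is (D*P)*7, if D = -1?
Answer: 0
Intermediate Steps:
P = 0 (P = (-6 + 4)*0 = -2*0 = 0)
(D*P)*7 = -1*0*7 = 0*7 = 0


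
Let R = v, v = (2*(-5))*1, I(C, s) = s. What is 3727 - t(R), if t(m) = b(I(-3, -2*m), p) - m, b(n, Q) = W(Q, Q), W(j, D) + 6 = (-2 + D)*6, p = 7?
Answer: 3693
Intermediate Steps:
W(j, D) = -18 + 6*D (W(j, D) = -6 + (-2 + D)*6 = -6 + (-12 + 6*D) = -18 + 6*D)
b(n, Q) = -18 + 6*Q
v = -10 (v = -10*1 = -10)
R = -10
t(m) = 24 - m (t(m) = (-18 + 6*7) - m = (-18 + 42) - m = 24 - m)
3727 - t(R) = 3727 - (24 - 1*(-10)) = 3727 - (24 + 10) = 3727 - 1*34 = 3727 - 34 = 3693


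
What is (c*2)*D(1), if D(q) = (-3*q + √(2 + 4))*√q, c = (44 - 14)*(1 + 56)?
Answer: -10260 + 3420*√6 ≈ -1882.7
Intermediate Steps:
c = 1710 (c = 30*57 = 1710)
D(q) = √q*(√6 - 3*q) (D(q) = (-3*q + √6)*√q = (√6 - 3*q)*√q = √q*(√6 - 3*q))
(c*2)*D(1) = (1710*2)*(√1*(√6 - 3*1)) = 3420*(1*(√6 - 3)) = 3420*(1*(-3 + √6)) = 3420*(-3 + √6) = -10260 + 3420*√6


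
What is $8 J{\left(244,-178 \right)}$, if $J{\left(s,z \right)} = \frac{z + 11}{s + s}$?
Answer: $- \frac{167}{61} \approx -2.7377$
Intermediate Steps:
$J{\left(s,z \right)} = \frac{11 + z}{2 s}$
$8 J{\left(244,-178 \right)} = 8 \frac{11 - 178}{2 \cdot 244} = 8 \cdot \frac{1}{2} \cdot \frac{1}{244} \left(-167\right) = 8 \left(- \frac{167}{488}\right) = - \frac{167}{61}$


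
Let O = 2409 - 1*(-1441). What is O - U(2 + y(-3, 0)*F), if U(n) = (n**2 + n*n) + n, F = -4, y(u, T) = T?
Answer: 3840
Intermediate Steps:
O = 3850 (O = 2409 + 1441 = 3850)
U(n) = n + 2*n**2 (U(n) = (n**2 + n**2) + n = 2*n**2 + n = n + 2*n**2)
O - U(2 + y(-3, 0)*F) = 3850 - (2 + 0*(-4))*(1 + 2*(2 + 0*(-4))) = 3850 - (2 + 0)*(1 + 2*(2 + 0)) = 3850 - 2*(1 + 2*2) = 3850 - 2*(1 + 4) = 3850 - 2*5 = 3850 - 1*10 = 3850 - 10 = 3840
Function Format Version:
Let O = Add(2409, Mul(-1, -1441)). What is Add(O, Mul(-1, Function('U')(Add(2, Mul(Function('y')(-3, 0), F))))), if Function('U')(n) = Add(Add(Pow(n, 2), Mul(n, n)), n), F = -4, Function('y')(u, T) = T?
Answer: 3840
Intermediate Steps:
O = 3850 (O = Add(2409, 1441) = 3850)
Function('U')(n) = Add(n, Mul(2, Pow(n, 2))) (Function('U')(n) = Add(Add(Pow(n, 2), Pow(n, 2)), n) = Add(Mul(2, Pow(n, 2)), n) = Add(n, Mul(2, Pow(n, 2))))
Add(O, Mul(-1, Function('U')(Add(2, Mul(Function('y')(-3, 0), F))))) = Add(3850, Mul(-1, Mul(Add(2, Mul(0, -4)), Add(1, Mul(2, Add(2, Mul(0, -4))))))) = Add(3850, Mul(-1, Mul(Add(2, 0), Add(1, Mul(2, Add(2, 0)))))) = Add(3850, Mul(-1, Mul(2, Add(1, Mul(2, 2))))) = Add(3850, Mul(-1, Mul(2, Add(1, 4)))) = Add(3850, Mul(-1, Mul(2, 5))) = Add(3850, Mul(-1, 10)) = Add(3850, -10) = 3840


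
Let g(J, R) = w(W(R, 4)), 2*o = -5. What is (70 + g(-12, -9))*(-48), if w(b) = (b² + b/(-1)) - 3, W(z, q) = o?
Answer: -3636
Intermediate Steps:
o = -5/2 (o = (½)*(-5) = -5/2 ≈ -2.5000)
W(z, q) = -5/2
w(b) = -3 + b² - b (w(b) = (b² - b) - 3 = -3 + b² - b)
g(J, R) = 23/4 (g(J, R) = -3 + (-5/2)² - 1*(-5/2) = -3 + 25/4 + 5/2 = 23/4)
(70 + g(-12, -9))*(-48) = (70 + 23/4)*(-48) = (303/4)*(-48) = -3636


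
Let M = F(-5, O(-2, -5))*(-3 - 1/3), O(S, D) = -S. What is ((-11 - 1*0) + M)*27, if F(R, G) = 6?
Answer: -837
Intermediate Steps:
M = -20 (M = 6*(-3 - 1/3) = 6*(-10/3) = -20)
((-11 - 1*0) + M)*27 = ((-11 - 1*0) - 20)*27 = ((-11 + 0) - 20)*27 = (-11 - 20)*27 = -31*27 = -837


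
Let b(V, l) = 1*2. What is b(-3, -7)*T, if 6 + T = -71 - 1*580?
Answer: -1314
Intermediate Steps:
b(V, l) = 2
T = -657 (T = -6 + (-71 - 1*580) = -6 + (-71 - 580) = -6 - 651 = -657)
b(-3, -7)*T = 2*(-657) = -1314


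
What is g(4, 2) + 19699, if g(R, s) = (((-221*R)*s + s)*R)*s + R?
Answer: 5575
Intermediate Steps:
g(R, s) = R + R*s*(s - 221*R*s) (g(R, s) = ((-221*R*s + s)*R)*s + R = ((s - 221*R*s)*R)*s + R = (R*(s - 221*R*s))*s + R = R*s*(s - 221*R*s) + R = R + R*s*(s - 221*R*s))
g(4, 2) + 19699 = 4*(1 + 2² - 221*4*2²) + 19699 = 4*(1 + 4 - 221*4*4) + 19699 = 4*(1 + 4 - 3536) + 19699 = 4*(-3531) + 19699 = -14124 + 19699 = 5575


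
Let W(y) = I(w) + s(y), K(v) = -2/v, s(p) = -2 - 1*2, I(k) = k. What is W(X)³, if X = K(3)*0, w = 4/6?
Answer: -1000/27 ≈ -37.037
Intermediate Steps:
w = ⅔ (w = 4*(⅙) = ⅔ ≈ 0.66667)
s(p) = -4 (s(p) = -2 - 2 = -4)
X = 0 (X = -2/3*0 = -2*⅓*0 = -⅔*0 = 0)
W(y) = -10/3 (W(y) = ⅔ - 4 = -10/3)
W(X)³ = (-10/3)³ = -1000/27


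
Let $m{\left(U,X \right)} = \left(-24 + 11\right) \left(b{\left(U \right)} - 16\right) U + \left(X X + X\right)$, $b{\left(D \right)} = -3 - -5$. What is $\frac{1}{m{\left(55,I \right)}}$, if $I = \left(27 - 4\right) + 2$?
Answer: $\frac{1}{10660} \approx 9.3809 \cdot 10^{-5}$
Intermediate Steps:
$b{\left(D \right)} = 2$ ($b{\left(D \right)} = -3 + 5 = 2$)
$I = 25$ ($I = 23 + 2 = 25$)
$m{\left(U,X \right)} = X + X^{2} + 182 U$ ($m{\left(U,X \right)} = \left(-24 + 11\right) \left(2 - 16\right) U + \left(X X + X\right) = \left(-13\right) \left(-14\right) U + \left(X^{2} + X\right) = 182 U + \left(X + X^{2}\right) = X + X^{2} + 182 U$)
$\frac{1}{m{\left(55,I \right)}} = \frac{1}{25 + 25^{2} + 182 \cdot 55} = \frac{1}{25 + 625 + 10010} = \frac{1}{10660}$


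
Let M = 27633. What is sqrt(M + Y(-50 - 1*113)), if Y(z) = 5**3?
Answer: sqrt(27758) ≈ 166.61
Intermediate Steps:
Y(z) = 125
sqrt(M + Y(-50 - 1*113)) = sqrt(27633 + 125) = sqrt(27758)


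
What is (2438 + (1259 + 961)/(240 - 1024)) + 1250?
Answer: 722293/196 ≈ 3685.2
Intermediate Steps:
(2438 + (1259 + 961)/(240 - 1024)) + 1250 = (2438 + 2220/(-784)) + 1250 = (2438 + 2220*(-1/784)) + 1250 = (2438 - 555/196) + 1250 = 477293/196 + 1250 = 722293/196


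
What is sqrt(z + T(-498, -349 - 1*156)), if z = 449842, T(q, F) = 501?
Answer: sqrt(450343) ≈ 671.08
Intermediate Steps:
sqrt(z + T(-498, -349 - 1*156)) = sqrt(449842 + 501) = sqrt(450343)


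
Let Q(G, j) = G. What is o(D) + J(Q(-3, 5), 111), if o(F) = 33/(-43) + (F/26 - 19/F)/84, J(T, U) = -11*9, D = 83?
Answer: -777381895/7794696 ≈ -99.732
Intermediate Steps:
J(T, U) = -99
o(F) = -33/43 - 19/(84*F) + F/2184 (o(F) = 33*(-1/43) + (F*(1/26) - 19/F)*(1/84) = -33/43 + (F/26 - 19/F)*(1/84) = -33/43 + (-19/F + F/26)*(1/84) = -33/43 + (-19/(84*F) + F/2184) = -33/43 - 19/(84*F) + F/2184)
o(D) + J(Q(-3, 5), 111) = (1/93912)*(-21242 + 83*(-72072 + 43*83))/83 - 99 = (1/93912)*(1/83)*(-21242 + 83*(-72072 + 3569)) - 99 = (1/93912)*(1/83)*(-21242 + 83*(-68503)) - 99 = (1/93912)*(1/83)*(-21242 - 5685749) - 99 = (1/93912)*(1/83)*(-5706991) - 99 = -5706991/7794696 - 99 = -777381895/7794696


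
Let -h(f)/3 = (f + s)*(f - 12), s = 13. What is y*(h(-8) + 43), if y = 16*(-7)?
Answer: -38416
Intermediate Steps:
h(f) = -3*(-12 + f)*(13 + f) (h(f) = -3*(f + 13)*(f - 12) = -3*(13 + f)*(-12 + f) = -3*(-12 + f)*(13 + f))
y = -112
y*(h(-8) + 43) = -112*((468 - 3*(-8) - 3*(-8)**2) + 43) = -112*((468 + 24 - 3*64) + 43) = -112*((468 + 24 - 192) + 43) = -112*(300 + 43) = -112*343 = -38416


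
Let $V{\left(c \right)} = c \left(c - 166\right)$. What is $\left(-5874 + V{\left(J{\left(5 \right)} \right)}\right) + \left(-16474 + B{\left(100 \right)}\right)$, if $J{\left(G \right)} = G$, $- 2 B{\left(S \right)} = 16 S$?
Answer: $-23953$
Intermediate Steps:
$B{\left(S \right)} = - 8 S$ ($B{\left(S \right)} = - \frac{16 S}{2} = - 8 S$)
$V{\left(c \right)} = c \left(-166 + c\right)$
$\left(-5874 + V{\left(J{\left(5 \right)} \right)}\right) + \left(-16474 + B{\left(100 \right)}\right) = \left(-5874 + 5 \left(-166 + 5\right)\right) - 17274 = \left(-5874 + 5 \left(-161\right)\right) - 17274 = \left(-5874 - 805\right) - 17274 = -6679 - 17274 = -23953$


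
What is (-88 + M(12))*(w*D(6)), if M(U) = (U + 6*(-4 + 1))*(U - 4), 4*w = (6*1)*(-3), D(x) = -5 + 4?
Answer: -612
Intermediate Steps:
D(x) = -1
w = -9/2 (w = ((6*1)*(-3))/4 = (6*(-3))/4 = (¼)*(-18) = -9/2 ≈ -4.5000)
M(U) = (-18 + U)*(-4 + U) (M(U) = (U + 6*(-3))*(-4 + U) = (U - 18)*(-4 + U) = (-18 + U)*(-4 + U))
(-88 + M(12))*(w*D(6)) = (-88 + (72 + 12² - 22*12))*(-9/2*(-1)) = (-88 + (72 + 144 - 264))*(9/2) = (-88 - 48)*(9/2) = -136*9/2 = -612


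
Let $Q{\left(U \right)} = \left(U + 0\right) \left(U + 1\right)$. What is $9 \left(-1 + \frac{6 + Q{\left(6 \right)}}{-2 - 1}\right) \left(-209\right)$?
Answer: $31977$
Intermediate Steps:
$Q{\left(U \right)} = U \left(1 + U\right)$
$9 \left(-1 + \frac{6 + Q{\left(6 \right)}}{-2 - 1}\right) \left(-209\right) = 9 \left(-1 + \frac{6 + 6 \left(1 + 6\right)}{-2 - 1}\right) \left(-209\right) = 9 \left(-1 + \frac{6 + 6 \cdot 7}{-3}\right) \left(-209\right) = 9 \left(-1 + \left(6 + 42\right) \left(- \frac{1}{3}\right)\right) \left(-209\right) = 9 \left(-1 + 48 \left(- \frac{1}{3}\right)\right) \left(-209\right) = 9 \left(-1 - 16\right) \left(-209\right) = 9 \left(-17\right) \left(-209\right) = \left(-153\right) \left(-209\right) = 31977$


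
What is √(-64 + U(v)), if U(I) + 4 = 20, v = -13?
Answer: 4*I*√3 ≈ 6.9282*I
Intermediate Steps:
U(I) = 16 (U(I) = -4 + 20 = 16)
√(-64 + U(v)) = √(-64 + 16) = √(-48) = 4*I*√3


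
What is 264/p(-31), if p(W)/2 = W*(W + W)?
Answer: 66/961 ≈ 0.068678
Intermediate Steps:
p(W) = 4*W² (p(W) = 2*(W*(W + W)) = 2*(W*(2*W)) = 2*(2*W²) = 4*W²)
264/p(-31) = 264/((4*(-31)²)) = 264/((4*961)) = 264/3844 = 264*(1/3844) = 66/961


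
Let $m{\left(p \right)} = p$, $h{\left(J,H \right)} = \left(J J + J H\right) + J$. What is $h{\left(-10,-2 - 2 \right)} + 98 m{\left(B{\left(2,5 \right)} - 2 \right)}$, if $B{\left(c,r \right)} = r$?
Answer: $424$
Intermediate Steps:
$h{\left(J,H \right)} = J + J^{2} + H J$ ($h{\left(J,H \right)} = \left(J^{2} + H J\right) + J = J + J^{2} + H J$)
$h{\left(-10,-2 - 2 \right)} + 98 m{\left(B{\left(2,5 \right)} - 2 \right)} = - 10 \left(1 - 4 - 10\right) + 98 \left(5 - 2\right) = \left(-10\right) \left(-13\right) + 98 \cdot 3 = 130 + 294 = 424$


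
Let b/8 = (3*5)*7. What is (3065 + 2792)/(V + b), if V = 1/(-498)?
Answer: 2916786/418319 ≈ 6.9726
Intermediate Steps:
b = 840 (b = 8*((3*5)*7) = 8*(15*7) = 8*105 = 840)
V = -1/498 ≈ -0.0020080
(3065 + 2792)/(V + b) = (3065 + 2792)/(-1/498 + 840) = 5857/(418319/498) = 5857*(498/418319) = 2916786/418319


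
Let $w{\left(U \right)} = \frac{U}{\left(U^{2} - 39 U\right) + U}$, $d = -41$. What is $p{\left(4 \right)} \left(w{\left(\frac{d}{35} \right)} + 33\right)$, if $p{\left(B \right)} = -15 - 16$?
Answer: $- \frac{1401448}{1371} \approx -1022.2$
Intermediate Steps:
$w{\left(U \right)} = \frac{U}{U^{2} - 38 U}$
$p{\left(B \right)} = -31$
$p{\left(4 \right)} \left(w{\left(\frac{d}{35} \right)} + 33\right) = - 31 \left(\frac{1}{-38 - \frac{41}{35}} + 33\right) = - 31 \left(\frac{1}{- \frac{1371}{35}} + 33\right) = - 31 \left(- \frac{35}{1371} + 33\right) = \left(-31\right) \frac{45208}{1371} = - \frac{1401448}{1371}$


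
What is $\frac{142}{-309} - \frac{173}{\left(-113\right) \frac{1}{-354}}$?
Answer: $- \frac{18939824}{34917} \approx -542.42$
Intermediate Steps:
$\frac{142}{-309} - \frac{173}{\left(-113\right) \frac{1}{-354}} = 142 \left(- \frac{1}{309}\right) - \frac{173}{\left(-113\right) \left(- \frac{1}{354}\right)} = - \frac{142}{309} - \frac{173}{\frac{113}{354}} = - \frac{142}{309} - \frac{61242}{113} = - \frac{18939824}{34917}$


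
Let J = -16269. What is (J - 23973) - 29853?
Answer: -70095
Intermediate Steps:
(J - 23973) - 29853 = (-16269 - 23973) - 29853 = -40242 - 29853 = -70095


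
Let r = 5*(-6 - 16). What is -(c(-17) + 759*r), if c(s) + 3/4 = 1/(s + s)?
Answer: 5677373/68 ≈ 83491.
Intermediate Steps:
c(s) = -¾ + 1/(2*s) (c(s) = -¾ + 1/(s + s) = -¾ + 1/(2*s))
r = -110 (r = 5*(-22) = -110)
-(c(-17) + 759*r) = -((¼)*(2 - 3*(-17))/(-17) + 759*(-110)) = -((¼)*(-1/17)*(2 + 51) - 83490) = -((¼)*(-1/17)*53 - 83490) = -(-53/68 - 83490) = -1*(-5677373/68) = 5677373/68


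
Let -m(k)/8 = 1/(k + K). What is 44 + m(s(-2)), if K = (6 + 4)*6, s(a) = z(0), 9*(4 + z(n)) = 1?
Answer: 22148/505 ≈ 43.857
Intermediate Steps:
z(n) = -35/9 (z(n) = -4 + (1/9)*1 = -4 + 1/9 = -35/9)
s(a) = -35/9
K = 60 (K = 10*6 = 60)
m(k) = -8/(60 + k) (m(k) = -8/(k + 60) = -8/(60 + k))
44 + m(s(-2)) = 44 - 8/(60 - 35/9) = 44 - 8/505/9 = 44 - 8*9/505 = 44 - 72/505 = 22148/505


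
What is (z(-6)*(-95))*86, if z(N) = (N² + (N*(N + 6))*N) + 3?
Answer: -318630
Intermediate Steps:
z(N) = 3 + N² + N²*(6 + N) (z(N) = (N² + (N*(6 + N))*N) + 3 = (N² + N²*(6 + N)) + 3 = 3 + N² + N²*(6 + N))
(z(-6)*(-95))*86 = ((3 + (-6)³ + 7*(-6)²)*(-95))*86 = ((3 - 216 + 7*36)*(-95))*86 = ((3 - 216 + 252)*(-95))*86 = (39*(-95))*86 = -3705*86 = -318630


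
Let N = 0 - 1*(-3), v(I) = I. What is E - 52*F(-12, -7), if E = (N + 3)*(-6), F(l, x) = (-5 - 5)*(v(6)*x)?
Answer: -21876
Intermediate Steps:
N = 3 (N = 0 + 3 = 3)
F(l, x) = -60*x (F(l, x) = (-5 - 5)*(6*x) = -60*x)
E = -36 (E = (3 + 3)*(-6) = 6*(-6) = -36)
E - 52*F(-12, -7) = -36 - (-3120)*(-7) = -36 - 52*420 = -36 - 21840 = -21876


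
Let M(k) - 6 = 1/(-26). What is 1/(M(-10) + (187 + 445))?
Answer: 26/16587 ≈ 0.0015675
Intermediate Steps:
M(k) = 155/26 (M(k) = 6 + 1/(-26) = 6 - 1/26 = 155/26)
1/(M(-10) + (187 + 445)) = 1/(155/26 + (187 + 445)) = 1/(155/26 + 632) = 1/(16587/26) = 26/16587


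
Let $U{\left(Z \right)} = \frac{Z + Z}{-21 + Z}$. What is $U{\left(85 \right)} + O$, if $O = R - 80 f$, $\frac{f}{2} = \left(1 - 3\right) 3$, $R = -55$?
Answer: $\frac{29045}{32} \approx 907.66$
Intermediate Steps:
$f = -12$ ($f = 2 \left(1 - 3\right) 3 = 2 \left(\left(-2\right) 3\right) = 2 \left(-6\right) = -12$)
$U{\left(Z \right)} = \frac{2 Z}{-21 + Z}$
$O = 905$ ($O = -55 - -960 = -55 + 960 = 905$)
$U{\left(85 \right)} + O = 2 \cdot 85 \frac{1}{-21 + 85} + 905 = 2 \cdot 85 \cdot \frac{1}{64} + 905 = \frac{85}{32} + 905 = \frac{29045}{32}$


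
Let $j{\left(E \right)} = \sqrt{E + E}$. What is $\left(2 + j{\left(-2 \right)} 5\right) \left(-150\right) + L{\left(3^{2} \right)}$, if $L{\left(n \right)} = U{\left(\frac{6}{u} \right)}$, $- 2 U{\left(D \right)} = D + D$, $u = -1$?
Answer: $-294 - 1500 i \approx -294.0 - 1500.0 i$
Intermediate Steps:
$j{\left(E \right)} = \sqrt{2} \sqrt{E}$ ($j{\left(E \right)} = \sqrt{2 E} = \sqrt{2} \sqrt{E}$)
$U{\left(D \right)} = - D$ ($U{\left(D \right)} = - \frac{D + D}{2} = - \frac{2 D}{2} = - D$)
$L{\left(n \right)} = 6$ ($L{\left(n \right)} = - \frac{6}{-1} = - 6 \left(-1\right) = \left(-1\right) \left(-6\right) = 6$)
$\left(2 + j{\left(-2 \right)} 5\right) \left(-150\right) + L{\left(3^{2} \right)} = \left(2 + \sqrt{2} \sqrt{-2} \cdot 5\right) \left(-150\right) + 6 = \left(2 + \sqrt{2} i \sqrt{2} \cdot 5\right) \left(-150\right) + 6 = \left(2 + 2 i 5\right) \left(-150\right) + 6 = \left(2 + 10 i\right) \left(-150\right) + 6 = \left(-300 - 1500 i\right) + 6 = -294 - 1500 i$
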